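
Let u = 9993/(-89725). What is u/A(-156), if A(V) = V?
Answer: 3331/4665700 ≈ 0.00071393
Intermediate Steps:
u = -9993/89725 (u = 9993*(-1/89725) = -9993/89725 ≈ -0.11137)
u/A(-156) = -9993/89725/(-156) = -9993/89725*(-1/156) = 3331/4665700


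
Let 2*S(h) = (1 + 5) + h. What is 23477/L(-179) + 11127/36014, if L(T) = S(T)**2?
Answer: 3715022695/1077863006 ≈ 3.4467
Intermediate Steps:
S(h) = 3 + h/2 (S(h) = ((1 + 5) + h)/2 = (6 + h)/2 = 3 + h/2)
L(T) = (3 + T/2)**2
23477/L(-179) + 11127/36014 = 23477/(((6 - 179)**2/4)) + 11127/36014 = 23477/(((1/4)*(-173)**2)) + 11127*(1/36014) = 23477/(((1/4)*29929)) + 11127/36014 = 23477/(29929/4) + 11127/36014 = 23477*(4/29929) + 11127/36014 = 93908/29929 + 11127/36014 = 3715022695/1077863006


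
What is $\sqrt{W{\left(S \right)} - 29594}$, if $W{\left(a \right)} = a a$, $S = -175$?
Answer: $\sqrt{1031} \approx 32.109$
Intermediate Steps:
$W{\left(a \right)} = a^{2}$
$\sqrt{W{\left(S \right)} - 29594} = \sqrt{\left(-175\right)^{2} - 29594} = \sqrt{30625 - 29594} = \sqrt{1031}$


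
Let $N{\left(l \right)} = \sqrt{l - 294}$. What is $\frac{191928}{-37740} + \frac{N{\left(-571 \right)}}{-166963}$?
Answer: $- \frac{15994}{3145} - \frac{i \sqrt{865}}{166963} \approx -5.0855 - 0.00017615 i$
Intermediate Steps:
$N{\left(l \right)} = \sqrt{-294 + l}$
$\frac{191928}{-37740} + \frac{N{\left(-571 \right)}}{-166963} = \frac{191928}{-37740} + \frac{\sqrt{-294 - 571}}{-166963} = 191928 \left(- \frac{1}{37740}\right) + \sqrt{-865} \left(- \frac{1}{166963}\right) = - \frac{15994}{3145} + i \sqrt{865} \left(- \frac{1}{166963}\right) = - \frac{15994}{3145} - \frac{i \sqrt{865}}{166963}$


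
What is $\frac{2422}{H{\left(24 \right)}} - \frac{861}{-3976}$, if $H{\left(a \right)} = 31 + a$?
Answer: $\frac{1382461}{31240} \approx 44.253$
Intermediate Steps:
$\frac{2422}{H{\left(24 \right)}} - \frac{861}{-3976} = \frac{2422}{31 + 24} - \frac{861}{-3976} = \frac{2422}{55} - - \frac{123}{568} = 2422 \cdot \frac{1}{55} + \frac{123}{568} = \frac{2422}{55} + \frac{123}{568} = \frac{1382461}{31240}$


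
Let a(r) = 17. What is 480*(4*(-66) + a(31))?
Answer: -118560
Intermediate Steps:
480*(4*(-66) + a(31)) = 480*(4*(-66) + 17) = 480*(-264 + 17) = 480*(-247) = -118560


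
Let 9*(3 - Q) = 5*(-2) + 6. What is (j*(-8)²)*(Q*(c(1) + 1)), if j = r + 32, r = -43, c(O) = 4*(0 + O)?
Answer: -109120/9 ≈ -12124.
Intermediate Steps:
c(O) = 4*O
Q = 31/9 (Q = 3 - (5*(-2) + 6)/9 = 3 - (-10 + 6)/9 = 3 - ⅑*(-4) = 3 + 4/9 = 31/9 ≈ 3.4444)
j = -11 (j = -43 + 32 = -11)
(j*(-8)²)*(Q*(c(1) + 1)) = (-11*(-8)²)*(31*(4*1 + 1)/9) = (-11*64)*(31*(4 + 1)/9) = -21824*5/9 = -704*155/9 = -109120/9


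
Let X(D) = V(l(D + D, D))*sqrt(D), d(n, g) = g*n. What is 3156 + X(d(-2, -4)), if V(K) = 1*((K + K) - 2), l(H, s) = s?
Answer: 3156 + 28*sqrt(2) ≈ 3195.6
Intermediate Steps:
V(K) = -2 + 2*K (V(K) = 1*(2*K - 2) = 1*(-2 + 2*K) = -2 + 2*K)
X(D) = sqrt(D)*(-2 + 2*D) (X(D) = (-2 + 2*D)*sqrt(D) = sqrt(D)*(-2 + 2*D))
3156 + X(d(-2, -4)) = 3156 + 2*sqrt(-4*(-2))*(-1 - 4*(-2)) = 3156 + 2*sqrt(8)*(-1 + 8) = 3156 + 2*(2*sqrt(2))*7 = 3156 + 28*sqrt(2)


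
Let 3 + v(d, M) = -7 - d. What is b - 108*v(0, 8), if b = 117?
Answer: 1197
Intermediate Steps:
v(d, M) = -10 - d (v(d, M) = -3 + (-7 - d) = -10 - d)
b - 108*v(0, 8) = 117 - 108*(-10 - 1*0) = 117 - 108*(-10 + 0) = 117 - 108*(-10) = 117 + 1080 = 1197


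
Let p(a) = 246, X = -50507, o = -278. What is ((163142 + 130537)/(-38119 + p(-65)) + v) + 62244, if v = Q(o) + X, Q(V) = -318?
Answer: 432178108/37873 ≈ 11411.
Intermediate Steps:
v = -50825 (v = -318 - 50507 = -50825)
((163142 + 130537)/(-38119 + p(-65)) + v) + 62244 = ((163142 + 130537)/(-38119 + 246) - 50825) + 62244 = (293679/(-37873) - 50825) + 62244 = (293679*(-1/37873) - 50825) + 62244 = (-293679/37873 - 50825) + 62244 = -1925188904/37873 + 62244 = 432178108/37873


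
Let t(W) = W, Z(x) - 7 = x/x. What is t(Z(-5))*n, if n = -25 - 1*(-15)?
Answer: -80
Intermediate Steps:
Z(x) = 8 (Z(x) = 7 + x/x = 7 + 1 = 8)
n = -10 (n = -25 + 15 = -10)
t(Z(-5))*n = 8*(-10) = -80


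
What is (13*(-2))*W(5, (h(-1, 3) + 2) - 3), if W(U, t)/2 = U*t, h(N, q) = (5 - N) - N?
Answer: -1560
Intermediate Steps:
h(N, q) = 5 - 2*N
W(U, t) = 2*U*t (W(U, t) = 2*(U*t) = 2*U*t)
(13*(-2))*W(5, (h(-1, 3) + 2) - 3) = (13*(-2))*(2*5*(((5 - 2*(-1)) + 2) - 3)) = -52*5*(((5 + 2) + 2) - 3) = -52*5*((7 + 2) - 3) = -52*5*(9 - 3) = -52*5*6 = -26*60 = -1560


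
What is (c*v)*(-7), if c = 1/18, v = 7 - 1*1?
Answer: -7/3 ≈ -2.3333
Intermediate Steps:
v = 6 (v = 7 - 1 = 6)
c = 1/18 ≈ 0.055556
(c*v)*(-7) = ((1/18)*6)*(-7) = (⅓)*(-7) = -7/3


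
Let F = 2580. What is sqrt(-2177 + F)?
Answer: sqrt(403) ≈ 20.075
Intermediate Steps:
sqrt(-2177 + F) = sqrt(-2177 + 2580) = sqrt(403)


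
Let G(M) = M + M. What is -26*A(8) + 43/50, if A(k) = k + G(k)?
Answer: -31157/50 ≈ -623.14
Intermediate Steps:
G(M) = 2*M
A(k) = 3*k (A(k) = k + 2*k = 3*k)
-26*A(8) + 43/50 = -78*8 + 43/50 = -26*24 + 43*(1/50) = -624 + 43/50 = -31157/50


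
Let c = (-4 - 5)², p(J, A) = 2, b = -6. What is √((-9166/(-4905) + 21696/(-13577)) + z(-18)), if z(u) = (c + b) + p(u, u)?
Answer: √38076589854226355/22198395 ≈ 8.7904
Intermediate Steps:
c = 81 (c = (-9)² = 81)
z(u) = 77 (z(u) = (81 - 6) + 2 = 75 + 2 = 77)
√((-9166/(-4905) + 21696/(-13577)) + z(-18)) = √((-9166/(-4905) + 21696/(-13577)) + 77) = √((-9166*(-1/4905) + 21696*(-1/13577)) + 77) = √((9166/4905 - 21696/13577) + 77) = √(18027902/66595185 + 77) = √(5145857147/66595185) = √38076589854226355/22198395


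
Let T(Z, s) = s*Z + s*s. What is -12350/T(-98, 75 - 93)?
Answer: -6175/1044 ≈ -5.9147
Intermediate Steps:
T(Z, s) = s² + Z*s (T(Z, s) = Z*s + s² = s² + Z*s)
-12350/T(-98, 75 - 93) = -12350*1/((-98 + (75 - 93))*(75 - 93)) = -12350*(-1/(18*(-98 - 18))) = -12350/((-18*(-116))) = -12350/2088 = -12350*1/2088 = -6175/1044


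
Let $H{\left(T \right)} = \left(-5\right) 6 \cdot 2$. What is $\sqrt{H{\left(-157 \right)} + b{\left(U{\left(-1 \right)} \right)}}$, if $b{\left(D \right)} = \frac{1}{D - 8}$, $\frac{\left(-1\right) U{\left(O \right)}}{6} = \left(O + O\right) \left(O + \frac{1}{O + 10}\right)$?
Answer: $\frac{i \sqrt{47082}}{28} \approx 7.7494 i$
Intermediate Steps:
$H{\left(T \right)} = -60$ ($H{\left(T \right)} = \left(-30\right) 2 = -60$)
$U{\left(O \right)} = - 12 O \left(O + \frac{1}{10 + O}\right)$ ($U{\left(O \right)} = - 6 \left(O + O\right) \left(O + \frac{1}{O + 10}\right) = - 6 \cdot 2 O \left(O + \frac{1}{10 + O}\right) = - 12 O \left(O + \frac{1}{10 + O}\right)$)
$b{\left(D \right)} = \frac{1}{-8 + D}$
$\sqrt{H{\left(-157 \right)} + b{\left(U{\left(-1 \right)} \right)}} = \sqrt{-60 + \frac{1}{-8 - - \frac{12 \left(1 + \left(-1\right)^{2} + 10 \left(-1\right)\right)}{10 - 1}}} = \sqrt{-60 + \frac{1}{-8 - - \frac{12 \left(1 + 1 - 10\right)}{9}}} = \sqrt{-60 + \frac{1}{-8 - \left(-12\right) \frac{1}{9} \left(-8\right)}} = \sqrt{-60 + \frac{1}{-8 - \frac{32}{3}}} = \sqrt{-60 + \frac{1}{- \frac{56}{3}}} = \sqrt{-60 - \frac{3}{56}} = \sqrt{- \frac{3363}{56}} = \frac{i \sqrt{47082}}{28}$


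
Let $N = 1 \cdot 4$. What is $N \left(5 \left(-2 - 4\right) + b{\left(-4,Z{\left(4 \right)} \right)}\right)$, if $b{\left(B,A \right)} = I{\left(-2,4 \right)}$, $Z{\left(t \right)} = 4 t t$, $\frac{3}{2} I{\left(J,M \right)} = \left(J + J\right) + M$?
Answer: $-120$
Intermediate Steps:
$I{\left(J,M \right)} = \frac{2 M}{3} + \frac{4 J}{3}$ ($I{\left(J,M \right)} = \frac{2 \left(\left(J + J\right) + M\right)}{3} = \frac{2 \left(2 J + M\right)}{3} = \frac{2 \left(M + 2 J\right)}{3} = \frac{2 M}{3} + \frac{4 J}{3}$)
$Z{\left(t \right)} = 4 t^{2}$
$b{\left(B,A \right)} = 0$ ($b{\left(B,A \right)} = \frac{2}{3} \cdot 4 + \frac{4}{3} \left(-2\right) = \frac{8}{3} - \frac{8}{3} = 0$)
$N = 4$
$N \left(5 \left(-2 - 4\right) + b{\left(-4,Z{\left(4 \right)} \right)}\right) = 4 \left(5 \left(-2 - 4\right) + 0\right) = 4 \left(5 \left(-6\right) + 0\right) = 4 \left(-30 + 0\right) = 4 \left(-30\right) = -120$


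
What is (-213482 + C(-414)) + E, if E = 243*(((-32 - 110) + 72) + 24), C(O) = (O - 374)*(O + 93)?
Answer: 28288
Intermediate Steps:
C(O) = (-374 + O)*(93 + O)
E = -11178 (E = 243*((-142 + 72) + 24) = 243*(-70 + 24) = 243*(-46) = -11178)
(-213482 + C(-414)) + E = (-213482 + (-34782 + (-414)**2 - 281*(-414))) - 11178 = (-213482 + (-34782 + 171396 + 116334)) - 11178 = (-213482 + 252948) - 11178 = 39466 - 11178 = 28288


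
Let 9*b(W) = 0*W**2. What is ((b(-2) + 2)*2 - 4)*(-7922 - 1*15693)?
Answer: 0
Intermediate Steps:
b(W) = 0 (b(W) = (0*W**2)/9 = (1/9)*0 = 0)
((b(-2) + 2)*2 - 4)*(-7922 - 1*15693) = ((0 + 2)*2 - 4)*(-7922 - 1*15693) = (2*2 - 4)*(-7922 - 15693) = (4 - 4)*(-23615) = 0*(-23615) = 0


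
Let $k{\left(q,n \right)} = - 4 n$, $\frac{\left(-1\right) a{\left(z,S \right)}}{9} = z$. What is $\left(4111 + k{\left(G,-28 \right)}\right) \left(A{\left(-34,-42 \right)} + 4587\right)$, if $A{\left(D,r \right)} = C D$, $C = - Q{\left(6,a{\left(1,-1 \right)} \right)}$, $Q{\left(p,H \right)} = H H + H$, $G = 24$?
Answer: $29708805$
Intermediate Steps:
$a{\left(z,S \right)} = - 9 z$
$Q{\left(p,H \right)} = H + H^{2}$ ($Q{\left(p,H \right)} = H^{2} + H = H + H^{2}$)
$C = -72$ ($C = - \left(-9\right) 1 \left(1 - 9\right) = - \left(-9\right) \left(1 - 9\right) = - \left(-9\right) \left(-8\right) = \left(-1\right) 72 = -72$)
$A{\left(D,r \right)} = - 72 D$
$\left(4111 + k{\left(G,-28 \right)}\right) \left(A{\left(-34,-42 \right)} + 4587\right) = \left(4111 - -112\right) \left(\left(-72\right) \left(-34\right) + 4587\right) = \left(4111 + 112\right) \left(2448 + 4587\right) = 4223 \cdot 7035 = 29708805$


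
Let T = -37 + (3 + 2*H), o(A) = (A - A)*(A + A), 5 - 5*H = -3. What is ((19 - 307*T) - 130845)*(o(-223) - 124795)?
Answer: 15146419068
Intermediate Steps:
H = 8/5 (H = 1 - ⅕*(-3) = 1 + ⅗ = 8/5 ≈ 1.6000)
o(A) = 0 (o(A) = 0*(2*A) = 0)
T = -154/5 (T = -37 + (3 + 2*(8/5)) = -37 + (3 + 16/5) = -37 + 31/5 = -154/5 ≈ -30.800)
((19 - 307*T) - 130845)*(o(-223) - 124795) = ((19 - 307*(-154/5)) - 130845)*(0 - 124795) = ((19 + 47278/5) - 130845)*(-124795) = (47373/5 - 130845)*(-124795) = -606852/5*(-124795) = 15146419068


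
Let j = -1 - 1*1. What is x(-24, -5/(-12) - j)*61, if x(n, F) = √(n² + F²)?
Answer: 61*√83785/12 ≈ 1471.4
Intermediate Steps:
j = -2 (j = -1 - 1 = -2)
x(n, F) = √(F² + n²)
x(-24, -5/(-12) - j)*61 = √((-5/(-12) - 1*(-2))² + (-24)²)*61 = √((-5*(-1/12) + 2)² + 576)*61 = √((5/12 + 2)² + 576)*61 = √((29/12)² + 576)*61 = √(841/144 + 576)*61 = √(83785/144)*61 = (√83785/12)*61 = 61*√83785/12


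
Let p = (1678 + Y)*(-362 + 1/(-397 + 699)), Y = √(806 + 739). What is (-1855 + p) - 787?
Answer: -92120939/151 - 109323*√1545/302 ≈ -6.2430e+5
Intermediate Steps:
Y = √1545 ≈ 39.306
p = -91721997/151 - 109323*√1545/302 (p = (1678 + √1545)*(-362 + 1/(-397 + 699)) = (1678 + √1545)*(-362 + 1/302) = (1678 + √1545)*(-109323/302) = -91721997/151 - 109323*√1545/302 ≈ -6.2166e+5)
(-1855 + p) - 787 = (-1855 + (-91721997/151 - 109323*√1545/302)) - 787 = (-92002102/151 - 109323*√1545/302) - 787 = -92120939/151 - 109323*√1545/302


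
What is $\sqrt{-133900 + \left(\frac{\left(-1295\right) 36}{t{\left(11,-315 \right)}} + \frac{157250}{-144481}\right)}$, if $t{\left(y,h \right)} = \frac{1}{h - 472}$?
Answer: $\frac{\sqrt{763098515471453190}}{144481} \approx 6046.2$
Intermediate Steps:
$t{\left(y,h \right)} = \frac{1}{-472 + h}$
$\sqrt{-133900 + \left(\frac{\left(-1295\right) 36}{t{\left(11,-315 \right)}} + \frac{157250}{-144481}\right)} = \sqrt{-133900 + \left(\frac{\left(-1295\right) 36}{\frac{1}{-472 - 315}} + \frac{157250}{-144481}\right)} = \sqrt{-133900 - \left(\frac{157250}{144481} + \frac{46620}{\frac{1}{-787}}\right)} = \sqrt{-133900 - \left(\frac{157250}{144481} + \frac{46620}{- \frac{1}{787}}\right)} = \sqrt{-133900 - - \frac{5300999063890}{144481}} = \sqrt{-133900 + \left(36689940 - \frac{157250}{144481}\right)} = \sqrt{-133900 + \frac{5300999063890}{144481}} = \sqrt{\frac{5281653057990}{144481}} = \frac{\sqrt{763098515471453190}}{144481}$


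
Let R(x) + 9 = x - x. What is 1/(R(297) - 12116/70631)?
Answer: -70631/647795 ≈ -0.10903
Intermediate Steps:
R(x) = -9 (R(x) = -9 + (x - x) = -9 + 0 = -9)
1/(R(297) - 12116/70631) = 1/(-9 - 12116/70631) = 1/(-647795/70631) = -70631/647795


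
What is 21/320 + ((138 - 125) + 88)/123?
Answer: 34903/39360 ≈ 0.88676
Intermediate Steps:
21/320 + ((138 - 125) + 88)/123 = 21*(1/320) + (13 + 88)*(1/123) = 21/320 + 101*(1/123) = 21/320 + 101/123 = 34903/39360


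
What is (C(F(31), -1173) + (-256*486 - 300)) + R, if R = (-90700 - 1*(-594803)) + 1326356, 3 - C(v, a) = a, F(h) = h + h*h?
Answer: 1706919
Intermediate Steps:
F(h) = h + h²
C(v, a) = 3 - a
R = 1830459 (R = (-90700 + 594803) + 1326356 = 504103 + 1326356 = 1830459)
(C(F(31), -1173) + (-256*486 - 300)) + R = ((3 - 1*(-1173)) + (-256*486 - 300)) + 1830459 = ((3 + 1173) + (-124416 - 300)) + 1830459 = (1176 - 124716) + 1830459 = -123540 + 1830459 = 1706919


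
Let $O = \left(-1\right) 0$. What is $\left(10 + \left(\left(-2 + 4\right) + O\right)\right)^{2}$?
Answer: $144$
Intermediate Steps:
$O = 0$
$\left(10 + \left(\left(-2 + 4\right) + O\right)\right)^{2} = \left(10 + \left(\left(-2 + 4\right) + 0\right)\right)^{2} = \left(10 + \left(2 + 0\right)\right)^{2} = \left(10 + 2\right)^{2} = 12^{2} = 144$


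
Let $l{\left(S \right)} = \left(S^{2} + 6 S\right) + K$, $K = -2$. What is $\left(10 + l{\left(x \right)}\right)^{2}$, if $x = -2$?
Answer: $0$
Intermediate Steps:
$l{\left(S \right)} = -2 + S^{2} + 6 S$ ($l{\left(S \right)} = \left(S^{2} + 6 S\right) - 2 = -2 + S^{2} + 6 S$)
$\left(10 + l{\left(x \right)}\right)^{2} = \left(10 + \left(-2 + \left(-2\right)^{2} + 6 \left(-2\right)\right)\right)^{2} = \left(10 - 10\right)^{2} = 0^{2} = 0$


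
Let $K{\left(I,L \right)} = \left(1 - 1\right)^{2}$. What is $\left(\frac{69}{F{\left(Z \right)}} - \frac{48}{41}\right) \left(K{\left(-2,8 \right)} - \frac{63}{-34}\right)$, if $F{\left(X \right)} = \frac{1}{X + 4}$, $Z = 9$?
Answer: $\frac{2313927}{1394} \approx 1659.9$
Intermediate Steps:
$F{\left(X \right)} = \frac{1}{4 + X}$
$K{\left(I,L \right)} = 0$ ($K{\left(I,L \right)} = 0^{2} = 0$)
$\left(\frac{69}{F{\left(Z \right)}} - \frac{48}{41}\right) \left(K{\left(-2,8 \right)} - \frac{63}{-34}\right) = \left(\frac{69}{\frac{1}{4 + 9}} - \frac{48}{41}\right) \left(0 - \frac{63}{-34}\right) = \left(\frac{69}{\frac{1}{13}} - \frac{48}{41}\right) \left(0 - - \frac{63}{34}\right) = \left(69 \frac{1}{\frac{1}{13}} - \frac{48}{41}\right) \left(0 + \frac{63}{34}\right) = \left(69 \cdot 13 - \frac{48}{41}\right) \frac{63}{34} = \left(897 - \frac{48}{41}\right) \frac{63}{34} = \frac{36729}{41} \cdot \frac{63}{34} = \frac{2313927}{1394}$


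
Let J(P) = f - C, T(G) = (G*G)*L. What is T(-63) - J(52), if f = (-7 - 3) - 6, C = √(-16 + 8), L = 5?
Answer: 19861 + 2*I*√2 ≈ 19861.0 + 2.8284*I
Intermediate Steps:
C = 2*I*√2 (C = √(-8) = 2*I*√2 ≈ 2.8284*I)
f = -16 (f = -10 - 6 = -16)
T(G) = 5*G² (T(G) = (G*G)*5 = G²*5 = 5*G²)
J(P) = -16 - 2*I*√2
T(-63) - J(52) = 5*(-63)² - (-16 - 2*I*√2) = 5*3969 + (16 + 2*I*√2) = 19845 + (16 + 2*I*√2) = 19861 + 2*I*√2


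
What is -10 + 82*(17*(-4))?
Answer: -5586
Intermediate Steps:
-10 + 82*(17*(-4)) = -10 + 82*(-68) = -10 - 5576 = -5586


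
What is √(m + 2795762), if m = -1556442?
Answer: 2*√309830 ≈ 1113.2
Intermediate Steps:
√(m + 2795762) = √(-1556442 + 2795762) = √1239320 = 2*√309830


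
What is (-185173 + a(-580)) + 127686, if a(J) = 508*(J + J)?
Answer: -646767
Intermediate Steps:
a(J) = 1016*J (a(J) = 508*(2*J) = 1016*J)
(-185173 + a(-580)) + 127686 = (-185173 + 1016*(-580)) + 127686 = (-185173 - 589280) + 127686 = -774453 + 127686 = -646767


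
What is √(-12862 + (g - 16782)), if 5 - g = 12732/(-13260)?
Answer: I*√36188787570/1105 ≈ 172.16*I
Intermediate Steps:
g = 6586/1105 (g = 5 - 12732/(-13260) = 5 - 12732*(-1)/13260 = 5 - 1*(-1061/1105) = 5 + 1061/1105 = 6586/1105 ≈ 5.9602)
√(-12862 + (g - 16782)) = √(-12862 + (6586/1105 - 16782)) = √(-12862 - 18537524/1105) = √(-32750034/1105) = I*√36188787570/1105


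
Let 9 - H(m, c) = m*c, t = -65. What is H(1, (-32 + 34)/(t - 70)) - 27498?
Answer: -3711013/135 ≈ -27489.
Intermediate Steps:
H(m, c) = 9 - c*m (H(m, c) = 9 - m*c = 9 - c*m)
H(1, (-32 + 34)/(t - 70)) - 27498 = (9 - 1*(-32 + 34)/(-65 - 70)*1) - 27498 = (9 - 1*2/(-135)*1) - 27498 = (9 - 1*2*(-1/135)*1) - 27498 = (9 - 1*(-2/135)*1) - 27498 = (9 + 2/135) - 27498 = 1217/135 - 27498 = -3711013/135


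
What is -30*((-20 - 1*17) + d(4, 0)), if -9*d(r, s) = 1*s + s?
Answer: 1110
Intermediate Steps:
d(r, s) = -2*s/9 (d(r, s) = -(1*s + s)/9 = -(s + s)/9 = -2*s/9)
-30*((-20 - 1*17) + d(4, 0)) = -30*((-20 - 1*17) - 2/9*0) = -30*((-20 - 17) + 0) = -30*(-37 + 0) = -30*(-37) = 1110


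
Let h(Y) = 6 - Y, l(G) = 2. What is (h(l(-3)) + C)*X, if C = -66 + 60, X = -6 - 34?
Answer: 80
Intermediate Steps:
X = -40
C = -6
(h(l(-3)) + C)*X = ((6 - 1*2) - 6)*(-40) = ((6 - 2) - 6)*(-40) = (4 - 6)*(-40) = -2*(-40) = 80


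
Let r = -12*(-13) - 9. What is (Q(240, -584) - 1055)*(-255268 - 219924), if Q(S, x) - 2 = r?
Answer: 430523952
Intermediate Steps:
r = 147 (r = 156 - 9 = 147)
Q(S, x) = 149 (Q(S, x) = 2 + 147 = 149)
(Q(240, -584) - 1055)*(-255268 - 219924) = (149 - 1055)*(-255268 - 219924) = -906*(-475192) = 430523952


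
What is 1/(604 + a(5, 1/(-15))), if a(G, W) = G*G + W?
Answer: 15/9434 ≈ 0.0015900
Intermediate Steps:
a(G, W) = W + G² (a(G, W) = G² + W = W + G²)
1/(604 + a(5, 1/(-15))) = 1/(604 + (1/(-15) + 5²)) = 1/(604 + (-1/15 + 25)) = 1/(604 + 374/15) = 1/(9434/15) = 15/9434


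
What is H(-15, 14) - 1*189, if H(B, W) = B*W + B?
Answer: -414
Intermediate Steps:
H(B, W) = B + B*W
H(-15, 14) - 1*189 = -15*(1 + 14) - 1*189 = -15*15 - 189 = -225 - 189 = -414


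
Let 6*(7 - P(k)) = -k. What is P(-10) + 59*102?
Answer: 18070/3 ≈ 6023.3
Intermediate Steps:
P(k) = 7 + k/6 (P(k) = 7 - (-1)*k/6 = 7 + k/6)
P(-10) + 59*102 = (7 + (⅙)*(-10)) + 59*102 = (7 - 5/3) + 6018 = 16/3 + 6018 = 18070/3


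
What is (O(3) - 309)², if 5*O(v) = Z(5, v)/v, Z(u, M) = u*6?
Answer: 94249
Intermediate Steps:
Z(u, M) = 6*u
O(v) = 6/v (O(v) = ((6*5)/v)/5 = (30/v)/5 = 6/v)
(O(3) - 309)² = (6/3 - 309)² = (6*(⅓) - 309)² = (2 - 309)² = (-307)² = 94249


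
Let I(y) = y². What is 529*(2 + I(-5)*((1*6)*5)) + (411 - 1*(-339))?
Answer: 398558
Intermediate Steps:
529*(2 + I(-5)*((1*6)*5)) + (411 - 1*(-339)) = 529*(2 + (-5)²*((1*6)*5)) + (411 - 1*(-339)) = 529*(2 + 25*(6*5)) + (411 + 339) = 529*(2 + 25*30) + 750 = 529*(2 + 750) + 750 = 529*752 + 750 = 397808 + 750 = 398558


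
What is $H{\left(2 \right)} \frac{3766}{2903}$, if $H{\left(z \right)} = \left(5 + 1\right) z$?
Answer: $\frac{45192}{2903} \approx 15.567$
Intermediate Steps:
$H{\left(z \right)} = 6 z$
$H{\left(2 \right)} \frac{3766}{2903} = 6 \cdot 2 \cdot \frac{3766}{2903} = 12 \cdot 3766 \cdot \frac{1}{2903} = 12 \cdot \frac{3766}{2903} = \frac{45192}{2903}$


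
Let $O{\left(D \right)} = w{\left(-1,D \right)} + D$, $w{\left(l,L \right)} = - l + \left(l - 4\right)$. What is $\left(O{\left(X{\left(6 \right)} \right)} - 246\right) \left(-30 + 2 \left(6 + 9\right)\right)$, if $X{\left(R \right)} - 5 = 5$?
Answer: $0$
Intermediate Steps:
$X{\left(R \right)} = 10$ ($X{\left(R \right)} = 5 + 5 = 10$)
$w{\left(l,L \right)} = -4$ ($w{\left(l,L \right)} = - l + \left(-4 + l\right) = -4$)
$O{\left(D \right)} = -4 + D$
$\left(O{\left(X{\left(6 \right)} \right)} - 246\right) \left(-30 + 2 \left(6 + 9\right)\right) = \left(\left(-4 + 10\right) - 246\right) \left(-30 + 2 \left(6 + 9\right)\right) = \left(6 - 246\right) \left(-30 + 2 \cdot 15\right) = - 240 \left(-30 + 30\right) = \left(-240\right) 0 = 0$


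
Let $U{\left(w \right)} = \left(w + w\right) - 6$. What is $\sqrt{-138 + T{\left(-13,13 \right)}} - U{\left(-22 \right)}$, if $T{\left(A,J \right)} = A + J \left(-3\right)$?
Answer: $50 + i \sqrt{190} \approx 50.0 + 13.784 i$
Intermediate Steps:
$T{\left(A,J \right)} = A - 3 J$
$U{\left(w \right)} = -6 + 2 w$ ($U{\left(w \right)} = 2 w - 6 = -6 + 2 w$)
$\sqrt{-138 + T{\left(-13,13 \right)}} - U{\left(-22 \right)} = \sqrt{-138 - 52} - \left(-6 + 2 \left(-22\right)\right) = \sqrt{-138 - 52} - \left(-6 - 44\right) = \sqrt{-138 - 52} - -50 = \sqrt{-190} + 50 = i \sqrt{190} + 50 = 50 + i \sqrt{190}$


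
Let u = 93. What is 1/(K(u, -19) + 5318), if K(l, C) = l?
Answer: 1/5411 ≈ 0.00018481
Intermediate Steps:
1/(K(u, -19) + 5318) = 1/(93 + 5318) = 1/5411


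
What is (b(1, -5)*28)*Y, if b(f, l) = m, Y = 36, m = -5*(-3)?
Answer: 15120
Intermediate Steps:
m = 15
b(f, l) = 15
(b(1, -5)*28)*Y = (15*28)*36 = 420*36 = 15120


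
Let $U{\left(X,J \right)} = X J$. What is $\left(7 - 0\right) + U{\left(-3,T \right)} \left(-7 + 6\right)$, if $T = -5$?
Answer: $-8$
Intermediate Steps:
$U{\left(X,J \right)} = J X$
$\left(7 - 0\right) + U{\left(-3,T \right)} \left(-7 + 6\right) = \left(7 - 0\right) + \left(-5\right) \left(-3\right) \left(-7 + 6\right) = \left(7 + 0\right) + 15 \left(-1\right) = 7 - 15 = -8$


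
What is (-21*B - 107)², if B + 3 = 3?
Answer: 11449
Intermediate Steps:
B = 0 (B = -3 + 3 = 0)
(-21*B - 107)² = (-21*0 - 107)² = (0 - 107)² = (-107)² = 11449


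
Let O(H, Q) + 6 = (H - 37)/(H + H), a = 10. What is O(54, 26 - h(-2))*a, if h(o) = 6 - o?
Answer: -3155/54 ≈ -58.426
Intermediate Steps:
O(H, Q) = -6 + (-37 + H)/(2*H) (O(H, Q) = -6 + (H - 37)/(H + H) = -6 + (-37 + H)/((2*H)) = -6 + (-37 + H)*(1/(2*H)) = -6 + (-37 + H)/(2*H))
O(54, 26 - h(-2))*a = ((½)*(-37 - 11*54)/54)*10 = ((½)*(1/54)*(-37 - 594))*10 = ((½)*(1/54)*(-631))*10 = -631/108*10 = -3155/54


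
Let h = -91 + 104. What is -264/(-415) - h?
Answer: -5131/415 ≈ -12.364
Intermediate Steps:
h = 13
-264/(-415) - h = -264/(-415) - 1*13 = -264*(-1/415) - 13 = 264/415 - 13 = -5131/415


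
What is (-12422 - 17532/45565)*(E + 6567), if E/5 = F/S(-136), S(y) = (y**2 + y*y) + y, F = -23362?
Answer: -34232760852315851/419835910 ≈ -8.1538e+7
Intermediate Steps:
S(y) = y + 2*y**2 (S(y) = (y**2 + y**2) + y = 2*y**2 + y = y + 2*y**2)
E = -58405/18428 (E = 5*(-23362*(-1/(136*(1 + 2*(-136))))) = 5*(-23362*(-1/(136*(1 - 272)))) = 5*(-23362/((-136*(-271)))) = 5*(-23362/36856) = 5*(-23362*1/36856) = 5*(-11681/18428) = -58405/18428 ≈ -3.1694)
(-12422 - 17532/45565)*(E + 6567) = (-12422 - 17532/45565)*(-58405/18428 + 6567) = (-12422 - 17532*1/45565)*(120958271/18428) = (-12422 - 17532/45565)*(120958271/18428) = -566025962/45565*120958271/18428 = -34232760852315851/419835910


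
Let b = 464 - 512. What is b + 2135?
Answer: 2087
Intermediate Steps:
b = -48
b + 2135 = -48 + 2135 = 2087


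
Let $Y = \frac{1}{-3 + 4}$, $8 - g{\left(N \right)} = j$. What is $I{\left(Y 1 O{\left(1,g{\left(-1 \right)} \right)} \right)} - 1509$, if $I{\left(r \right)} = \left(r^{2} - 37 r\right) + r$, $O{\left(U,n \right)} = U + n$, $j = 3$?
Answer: $-1689$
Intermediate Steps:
$g{\left(N \right)} = 5$ ($g{\left(N \right)} = 8 - 3 = 5$)
$Y = 1$ ($Y = 1^{-1} = 1$)
$I{\left(r \right)} = r^{2} - 36 r$
$I{\left(Y 1 O{\left(1,g{\left(-1 \right)} \right)} \right)} - 1509 = 1 \cdot 1 \left(1 + 5\right) \left(-36 + 1 \cdot 1 \left(1 + 5\right)\right) - 1509 = 1 \cdot 6 \left(-36 + 1 \cdot 6\right) - 1509 = 6 \left(-36 + 6\right) - 1509 = 6 \left(-30\right) - 1509 = -180 - 1509 = -1689$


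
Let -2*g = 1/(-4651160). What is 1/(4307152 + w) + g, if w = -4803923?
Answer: -8805549/4621122808720 ≈ -1.9055e-6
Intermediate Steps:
g = 1/9302320 (g = -½/(-4651160) = -½*(-1/4651160) = 1/9302320 ≈ 1.0750e-7)
1/(4307152 + w) + g = 1/(4307152 - 4803923) + 1/9302320 = 1/(-496771) + 1/9302320 = -1/496771 + 1/9302320 = -8805549/4621122808720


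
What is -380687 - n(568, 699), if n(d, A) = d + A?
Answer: -381954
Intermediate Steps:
n(d, A) = A + d
-380687 - n(568, 699) = -380687 - (699 + 568) = -380687 - 1*1267 = -380687 - 1267 = -381954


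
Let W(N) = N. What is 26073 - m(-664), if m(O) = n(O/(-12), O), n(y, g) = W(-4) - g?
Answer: 25413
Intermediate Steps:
n(y, g) = -4 - g
m(O) = -4 - O
26073 - m(-664) = 26073 - (-4 - 1*(-664)) = 26073 - (-4 + 664) = 26073 - 1*660 = 26073 - 660 = 25413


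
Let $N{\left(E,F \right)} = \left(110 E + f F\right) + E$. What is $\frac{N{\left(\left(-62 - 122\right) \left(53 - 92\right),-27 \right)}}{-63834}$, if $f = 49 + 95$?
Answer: $- \frac{132108}{10639} \approx -12.417$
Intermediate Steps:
$f = 144$
$N{\left(E,F \right)} = 111 E + 144 F$ ($N{\left(E,F \right)} = \left(110 E + 144 F\right) + E = 111 E + 144 F$)
$\frac{N{\left(\left(-62 - 122\right) \left(53 - 92\right),-27 \right)}}{-63834} = \frac{111 \left(-62 - 122\right) \left(53 - 92\right) + 144 \left(-27\right)}{-63834} = \left(111 \left(\left(-184\right) \left(-39\right)\right) - 3888\right) \left(- \frac{1}{63834}\right) = \left(111 \cdot 7176 - 3888\right) \left(- \frac{1}{63834}\right) = \left(796536 - 3888\right) \left(- \frac{1}{63834}\right) = 792648 \left(- \frac{1}{63834}\right) = - \frac{132108}{10639}$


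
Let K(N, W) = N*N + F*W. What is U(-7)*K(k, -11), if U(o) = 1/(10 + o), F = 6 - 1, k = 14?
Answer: 47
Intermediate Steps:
F = 5
K(N, W) = N² + 5*W (K(N, W) = N*N + 5*W = N² + 5*W)
U(-7)*K(k, -11) = (14² + 5*(-11))/(10 - 7) = (196 - 55)/3 = (⅓)*141 = 47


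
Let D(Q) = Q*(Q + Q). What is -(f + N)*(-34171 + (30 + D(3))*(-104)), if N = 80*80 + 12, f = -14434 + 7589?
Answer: -16957579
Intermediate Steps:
D(Q) = 2*Q² (D(Q) = Q*(2*Q) = 2*Q²)
f = -6845
N = 6412 (N = 6400 + 12 = 6412)
-(f + N)*(-34171 + (30 + D(3))*(-104)) = -(-6845 + 6412)*(-34171 + (30 + 2*3²)*(-104)) = -(-433)*(-34171 + (30 + 2*9)*(-104)) = -(-433)*(-34171 + (30 + 18)*(-104)) = -(-433)*(-34171 + 48*(-104)) = -(-433)*(-34171 - 4992) = -(-433)*(-39163) = -1*16957579 = -16957579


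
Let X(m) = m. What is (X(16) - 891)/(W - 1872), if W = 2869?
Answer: -875/997 ≈ -0.87763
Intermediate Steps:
(X(16) - 891)/(W - 1872) = (16 - 891)/(2869 - 1872) = -875/997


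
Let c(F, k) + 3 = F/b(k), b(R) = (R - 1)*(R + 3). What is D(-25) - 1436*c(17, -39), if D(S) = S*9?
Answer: 1463777/360 ≈ 4066.0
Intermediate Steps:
b(R) = (-1 + R)*(3 + R)
D(S) = 9*S
c(F, k) = -3 + F/(-3 + k² + 2*k)
D(-25) - 1436*c(17, -39) = 9*(-25) - 1436*(-3 + 17/(-3 + (-39)² + 2*(-39))) = -225 - 1436*(-3 + 17/(-3 + 1521 - 78)) = -225 - 1436*(-3 + 17/1440) = -225 - 1436*(-4303/1440) = -225 + 1544777/360 = 1463777/360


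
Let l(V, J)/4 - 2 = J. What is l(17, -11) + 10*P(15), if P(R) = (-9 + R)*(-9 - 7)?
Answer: -996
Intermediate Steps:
P(R) = 144 - 16*R (P(R) = (-9 + R)*(-16) = 144 - 16*R)
l(V, J) = 8 + 4*J
l(17, -11) + 10*P(15) = (8 + 4*(-11)) + 10*(144 - 16*15) = (8 - 44) + 10*(144 - 240) = -36 + 10*(-96) = -36 - 960 = -996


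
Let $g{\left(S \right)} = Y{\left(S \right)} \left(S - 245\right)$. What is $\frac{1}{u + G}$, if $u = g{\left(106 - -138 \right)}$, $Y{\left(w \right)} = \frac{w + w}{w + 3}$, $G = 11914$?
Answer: $\frac{247}{2942270} \approx 8.3949 \cdot 10^{-5}$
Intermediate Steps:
$Y{\left(w \right)} = \frac{2 w}{3 + w}$
$g{\left(S \right)} = \frac{2 S \left(-245 + S\right)}{3 + S}$ ($g{\left(S \right)} = \frac{2 S}{3 + S} \left(S - 245\right) = \frac{2 S}{3 + S} \left(-245 + S\right) = \frac{2 S \left(-245 + S\right)}{3 + S}$)
$u = - \frac{488}{247}$ ($u = \frac{2 \left(106 - -138\right) \left(-245 + \left(106 - -138\right)\right)}{3 + \left(106 - -138\right)} = \frac{2 \left(106 + 138\right) \left(-245 + \left(106 + 138\right)\right)}{3 + \left(106 + 138\right)} = 2 \cdot 244 \frac{1}{3 + 244} \left(-245 + 244\right) = 2 \cdot 244 \cdot \frac{1}{247} \left(-1\right) = - \frac{488}{247} \approx -1.9757$)
$\frac{1}{u + G} = \frac{1}{- \frac{488}{247} + 11914} = \frac{1}{\frac{2942270}{247}} = \frac{247}{2942270}$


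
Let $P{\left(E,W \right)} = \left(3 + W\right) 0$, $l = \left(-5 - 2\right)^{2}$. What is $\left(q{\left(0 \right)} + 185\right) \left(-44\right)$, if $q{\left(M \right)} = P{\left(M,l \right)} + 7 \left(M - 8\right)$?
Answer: $-5676$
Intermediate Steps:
$l = 49$ ($l = \left(-7\right)^{2} = 49$)
$P{\left(E,W \right)} = 0$
$q{\left(M \right)} = -56 + 7 M$ ($q{\left(M \right)} = 0 + 7 \left(M - 8\right) = 0 + 7 \left(-8 + M\right) = 0 + \left(-56 + 7 M\right) = -56 + 7 M$)
$\left(q{\left(0 \right)} + 185\right) \left(-44\right) = \left(\left(-56 + 7 \cdot 0\right) + 185\right) \left(-44\right) = \left(\left(-56 + 0\right) + 185\right) \left(-44\right) = \left(-56 + 185\right) \left(-44\right) = 129 \left(-44\right) = -5676$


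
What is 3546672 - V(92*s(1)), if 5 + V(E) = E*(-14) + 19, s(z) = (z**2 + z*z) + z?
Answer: 3550522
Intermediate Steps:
s(z) = z + 2*z**2 (s(z) = (z**2 + z**2) + z = 2*z**2 + z = z + 2*z**2)
V(E) = 14 - 14*E (V(E) = -5 + (E*(-14) + 19) = -5 + (-14*E + 19) = -5 + (19 - 14*E) = 14 - 14*E)
3546672 - V(92*s(1)) = 3546672 - (14 - 1288*1*(1 + 2*1)) = 3546672 - (14 - 1288*1*(1 + 2)) = 3546672 - (14 - 1288*1*3) = 3546672 - (14 - 1288*3) = 3546672 - (14 - 14*276) = 3546672 - (14 - 3864) = 3546672 - 1*(-3850) = 3546672 + 3850 = 3550522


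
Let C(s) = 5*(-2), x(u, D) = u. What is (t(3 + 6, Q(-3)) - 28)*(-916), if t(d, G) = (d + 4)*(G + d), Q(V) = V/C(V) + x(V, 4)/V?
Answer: -485022/5 ≈ -97004.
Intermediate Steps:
C(s) = -10
Q(V) = 1 - V/10 (Q(V) = V/(-10) + V/V = V*(-⅒) + 1 = -V/10 + 1 = 1 - V/10)
t(d, G) = (4 + d)*(G + d)
(t(3 + 6, Q(-3)) - 28)*(-916) = (((3 + 6)² + 4*(1 - ⅒*(-3)) + 4*(3 + 6) + (1 - ⅒*(-3))*(3 + 6)) - 28)*(-916) = ((9² + 4*(1 + 3/10) + 4*9 + (1 + 3/10)*9) - 28)*(-916) = ((81 + 4*(13/10) + 36 + (13/10)*9) - 28)*(-916) = ((81 + 26/5 + 36 + 117/10) - 28)*(-916) = (1339/10 - 28)*(-916) = (1059/10)*(-916) = -485022/5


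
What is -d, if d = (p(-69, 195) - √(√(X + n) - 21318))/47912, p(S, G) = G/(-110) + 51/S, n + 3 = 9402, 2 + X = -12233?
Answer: 1271/24243472 + √(-21318 + 2*I*√709)/47912 ≈ 5.6233e-5 + 0.0030474*I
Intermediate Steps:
X = -12235 (X = -2 - 12233 = -12235)
n = 9399 (n = -3 + 9402 = 9399)
p(S, G) = 51/S - G/110 (p(S, G) = G*(-1/110) + 51/S = -G/110 + 51/S = 51/S - G/110)
d = -1271/24243472 - √(-21318 + 2*I*√709)/47912 (d = ((51/(-69) - 1/110*195) - √(√(-12235 + 9399) - 21318))/47912 = ((51*(-1/69) - 39/22) - √(√(-2836) - 21318))*(1/47912) = ((-17/23 - 39/22) - √(2*I*√709 - 21318))*(1/47912) = (-1271/506 - √(-21318 + 2*I*√709))*(1/47912) = -1271/24243472 - √(-21318 + 2*I*√709)/47912 ≈ -5.6233e-5 - 0.0030474*I)
-d = -(-1271/24243472 - √(-21318 + 2*I*√709)/47912) = 1271/24243472 + √(-21318 + 2*I*√709)/47912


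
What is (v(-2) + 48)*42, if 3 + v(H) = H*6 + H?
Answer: 1302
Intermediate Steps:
v(H) = -3 + 7*H (v(H) = -3 + (H*6 + H) = -3 + (6*H + H) = -3 + 7*H)
(v(-2) + 48)*42 = ((-3 + 7*(-2)) + 48)*42 = ((-3 - 14) + 48)*42 = (-17 + 48)*42 = 31*42 = 1302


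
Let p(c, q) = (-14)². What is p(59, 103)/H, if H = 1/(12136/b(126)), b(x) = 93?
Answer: 2378656/93 ≈ 25577.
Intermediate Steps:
p(c, q) = 196
H = 93/12136 (H = 1/(12136/93) = 93/12136 ≈ 0.0076632)
p(59, 103)/H = 196/(93/12136) = 196*(12136/93) = 2378656/93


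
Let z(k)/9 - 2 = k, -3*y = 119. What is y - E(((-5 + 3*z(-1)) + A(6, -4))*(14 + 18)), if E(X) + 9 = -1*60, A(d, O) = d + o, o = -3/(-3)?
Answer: 88/3 ≈ 29.333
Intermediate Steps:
y = -119/3 (y = -⅓*119 = -119/3 ≈ -39.667)
z(k) = 18 + 9*k
o = 1 (o = -3*(-⅓) = 1)
A(d, O) = 1 + d (A(d, O) = d + 1 = 1 + d)
E(X) = -69 (E(X) = -9 - 1*60 = -9 - 60 = -69)
y - E(((-5 + 3*z(-1)) + A(6, -4))*(14 + 18)) = -119/3 - 1*(-69) = -119/3 + 69 = 88/3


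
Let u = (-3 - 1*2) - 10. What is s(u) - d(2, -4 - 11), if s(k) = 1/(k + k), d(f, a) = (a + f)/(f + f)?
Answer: 193/60 ≈ 3.2167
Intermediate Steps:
d(f, a) = (a + f)/(2*f) (d(f, a) = (a + f)/((2*f)) = (a + f)*(1/(2*f)) = (a + f)/(2*f))
u = -15 (u = (-3 - 2) - 10 = -5 - 10 = -15)
s(k) = 1/(2*k)
s(u) - d(2, -4 - 11) = (½)/(-15) - ((-4 - 11) + 2)/(2*2) = (½)*(-1/15) - (-15 + 2)/(2*2) = -1/30 - (-13)/(2*2) = -1/30 - 1*(-13/4) = -1/30 + 13/4 = 193/60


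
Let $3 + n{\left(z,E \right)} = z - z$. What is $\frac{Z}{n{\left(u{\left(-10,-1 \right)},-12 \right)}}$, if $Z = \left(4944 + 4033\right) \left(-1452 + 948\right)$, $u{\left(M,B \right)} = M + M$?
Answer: $1508136$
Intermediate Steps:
$u{\left(M,B \right)} = 2 M$
$Z = -4524408$ ($Z = 8977 \left(-504\right) = -4524408$)
$n{\left(z,E \right)} = -3$ ($n{\left(z,E \right)} = -3 + \left(z - z\right) = -3 + 0 = -3$)
$\frac{Z}{n{\left(u{\left(-10,-1 \right)},-12 \right)}} = - \frac{4524408}{-3} = \left(-4524408\right) \left(- \frac{1}{3}\right) = 1508136$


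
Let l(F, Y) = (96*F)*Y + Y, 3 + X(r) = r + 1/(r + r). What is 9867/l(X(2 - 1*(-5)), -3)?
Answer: -1771/211 ≈ -8.3934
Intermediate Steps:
X(r) = -3 + r + 1/(2*r) (X(r) = -3 + (r + 1/(r + r)) = -3 + (r + 1/(2*r)) = -3 + r + 1/(2*r))
l(F, Y) = Y + 96*F*Y (l(F, Y) = 96*F*Y + Y = Y + 96*F*Y)
9867/l(X(2 - 1*(-5)), -3) = 9867/((-3*(1 + 96*(-3 + (2 - 1*(-5)) + 1/(2*(2 - 1*(-5))))))) = 9867/((-3*(1 + 96*(-3 + (2 + 5) + 1/(2*(2 + 5)))))) = 9867/((-3*(1 + 96*(-3 + 7 + (½)/7)))) = 9867/((-3*(1 + 96*(-3 + 7 + (½)*(⅐))))) = 9867/((-3*(1 + 96*(-3 + 7 + 1/14)))) = 9867/((-3*(1 + 96*(57/14)))) = 9867/((-3*(1 + 2736/7))) = 9867/((-3*2743/7)) = 9867/(-8229/7) = 9867*(-7/8229) = -1771/211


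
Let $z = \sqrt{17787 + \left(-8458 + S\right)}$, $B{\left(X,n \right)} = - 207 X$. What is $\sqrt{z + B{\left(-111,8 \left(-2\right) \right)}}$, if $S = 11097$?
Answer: $\sqrt{22977 + \sqrt{20426}} \approx 152.05$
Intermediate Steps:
$z = \sqrt{20426}$ ($z = \sqrt{17787 + \left(-8458 + 11097\right)} = \sqrt{17787 + 2639} = \sqrt{20426} \approx 142.92$)
$\sqrt{z + B{\left(-111,8 \left(-2\right) \right)}} = \sqrt{\sqrt{20426} - -22977} = \sqrt{\sqrt{20426} + 22977} = \sqrt{22977 + \sqrt{20426}}$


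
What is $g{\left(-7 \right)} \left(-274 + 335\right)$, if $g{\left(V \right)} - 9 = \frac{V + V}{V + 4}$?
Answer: $\frac{2501}{3} \approx 833.67$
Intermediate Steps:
$g{\left(V \right)} = 9 + \frac{2 V}{4 + V}$ ($g{\left(V \right)} = 9 + \frac{V + V}{V + 4} = 9 + \frac{2 V}{4 + V}$)
$g{\left(-7 \right)} \left(-274 + 335\right) = \frac{36 + 11 \left(-7\right)}{4 - 7} \left(-274 + 335\right) = \frac{36 - 77}{-3} \cdot 61 = \left(- \frac{1}{3}\right) \left(-41\right) 61 = \frac{41}{3} \cdot 61 = \frac{2501}{3}$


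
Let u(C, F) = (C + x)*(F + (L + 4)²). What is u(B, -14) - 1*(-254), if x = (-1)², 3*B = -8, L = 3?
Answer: 587/3 ≈ 195.67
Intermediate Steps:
B = -8/3 (B = (⅓)*(-8) = -8/3 ≈ -2.6667)
x = 1
u(C, F) = (1 + C)*(49 + F) (u(C, F) = (C + 1)*(F + (3 + 4)²) = (1 + C)*(F + 7²) = (1 + C)*(F + 49) = (1 + C)*(49 + F))
u(B, -14) - 1*(-254) = (49 - 14 + 49*(-8/3) - 8/3*(-14)) - 1*(-254) = (49 - 14 - 392/3 + 112/3) + 254 = -175/3 + 254 = 587/3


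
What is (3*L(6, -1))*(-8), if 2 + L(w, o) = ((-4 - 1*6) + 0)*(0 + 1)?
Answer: 288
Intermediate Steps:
L(w, o) = -12 (L(w, o) = -2 + ((-4 - 1*6) + 0)*(0 + 1) = -2 + ((-4 - 6) + 0)*1 = -2 + (-10 + 0)*1 = -2 - 10*1 = -2 - 10 = -12)
(3*L(6, -1))*(-8) = (3*(-12))*(-8) = -36*(-8) = 288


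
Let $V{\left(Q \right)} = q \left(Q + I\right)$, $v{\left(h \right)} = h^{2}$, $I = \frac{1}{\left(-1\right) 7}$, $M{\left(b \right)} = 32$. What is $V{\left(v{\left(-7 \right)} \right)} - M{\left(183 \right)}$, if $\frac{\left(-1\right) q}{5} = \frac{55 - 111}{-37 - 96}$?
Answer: $- \frac{944}{7} \approx -134.86$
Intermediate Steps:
$I = - \frac{1}{7}$ ($I = \frac{1}{-7} = - \frac{1}{7} \approx -0.14286$)
$q = - \frac{40}{19}$ ($q = - 5 \frac{55 - 111}{-37 - 96} = - 5 \left(- \frac{56}{-133}\right) = - 5 \left(\left(-56\right) \left(- \frac{1}{133}\right)\right) = \left(-5\right) \frac{8}{19} = - \frac{40}{19} \approx -2.1053$)
$V{\left(Q \right)} = \frac{40}{133} - \frac{40 Q}{19}$ ($V{\left(Q \right)} = - \frac{40 \left(Q - \frac{1}{7}\right)}{19} = - \frac{40 \left(- \frac{1}{7} + Q\right)}{19} = \frac{40}{133} - \frac{40 Q}{19}$)
$V{\left(v{\left(-7 \right)} \right)} - M{\left(183 \right)} = \left(\frac{40}{133} - \frac{40 \left(-7\right)^{2}}{19}\right) - 32 = \left(\frac{40}{133} - \frac{1960}{19}\right) - 32 = - \frac{720}{7} - 32 = - \frac{944}{7}$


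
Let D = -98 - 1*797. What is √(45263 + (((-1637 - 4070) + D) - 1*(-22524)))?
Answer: √61185 ≈ 247.36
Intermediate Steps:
D = -895 (D = -98 - 797 = -895)
√(45263 + (((-1637 - 4070) + D) - 1*(-22524))) = √(45263 + (((-1637 - 4070) - 895) - 1*(-22524))) = √(45263 + ((-5707 - 895) + 22524)) = √(45263 + (-6602 + 22524)) = √(45263 + 15922) = √61185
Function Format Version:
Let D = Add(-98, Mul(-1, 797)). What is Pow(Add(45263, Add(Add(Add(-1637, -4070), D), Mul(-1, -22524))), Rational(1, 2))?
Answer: Pow(61185, Rational(1, 2)) ≈ 247.36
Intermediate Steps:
D = -895 (D = Add(-98, -797) = -895)
Pow(Add(45263, Add(Add(Add(-1637, -4070), D), Mul(-1, -22524))), Rational(1, 2)) = Pow(Add(45263, Add(Add(Add(-1637, -4070), -895), Mul(-1, -22524))), Rational(1, 2)) = Pow(Add(45263, Add(Add(-5707, -895), 22524)), Rational(1, 2)) = Pow(Add(45263, Add(-6602, 22524)), Rational(1, 2)) = Pow(Add(45263, 15922), Rational(1, 2)) = Pow(61185, Rational(1, 2))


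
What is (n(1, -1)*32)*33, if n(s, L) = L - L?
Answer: 0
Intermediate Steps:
n(s, L) = 0
(n(1, -1)*32)*33 = (0*32)*33 = 0*33 = 0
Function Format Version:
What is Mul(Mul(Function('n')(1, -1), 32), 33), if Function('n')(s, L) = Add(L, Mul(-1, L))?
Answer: 0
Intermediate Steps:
Function('n')(s, L) = 0
Mul(Mul(Function('n')(1, -1), 32), 33) = Mul(Mul(0, 32), 33) = Mul(0, 33) = 0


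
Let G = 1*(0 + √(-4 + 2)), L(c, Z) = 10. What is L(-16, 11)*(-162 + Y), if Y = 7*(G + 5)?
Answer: -1270 + 70*I*√2 ≈ -1270.0 + 98.995*I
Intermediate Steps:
G = I*√2 (G = 1*(0 + √(-2)) = 1*(0 + I*√2) = 1*(I*√2) = I*√2 ≈ 1.4142*I)
Y = 35 + 7*I*√2 (Y = 7*(I*√2 + 5) = 7*(5 + I*√2) = 35 + 7*I*√2 ≈ 35.0 + 9.8995*I)
L(-16, 11)*(-162 + Y) = 10*(-162 + (35 + 7*I*√2)) = 10*(-127 + 7*I*√2) = -1270 + 70*I*√2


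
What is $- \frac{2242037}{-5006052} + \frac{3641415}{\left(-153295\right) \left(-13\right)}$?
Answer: $\frac{146433049345}{64362810564} \approx 2.2751$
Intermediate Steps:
$- \frac{2242037}{-5006052} + \frac{3641415}{\left(-153295\right) \left(-13\right)} = \left(-2242037\right) \left(- \frac{1}{5006052}\right) + \frac{3641415}{1992835} = \frac{2242037}{5006052} + 3641415 \cdot \frac{1}{1992835} = \frac{2242037}{5006052} + \frac{23493}{12857} = \frac{146433049345}{64362810564}$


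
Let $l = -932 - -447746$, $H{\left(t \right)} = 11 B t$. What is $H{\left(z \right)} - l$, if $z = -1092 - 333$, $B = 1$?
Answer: $-462489$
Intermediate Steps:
$z = -1425$
$H{\left(t \right)} = 11 t$ ($H{\left(t \right)} = 11 \cdot 1 t = 11 t$)
$l = 446814$ ($l = -932 + 447746 = 446814$)
$H{\left(z \right)} - l = 11 \left(-1425\right) - 446814 = -15675 - 446814 = -462489$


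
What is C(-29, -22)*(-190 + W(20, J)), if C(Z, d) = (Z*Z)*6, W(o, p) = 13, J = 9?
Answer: -893142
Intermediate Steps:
C(Z, d) = 6*Z**2 (C(Z, d) = Z**2*6 = 6*Z**2)
C(-29, -22)*(-190 + W(20, J)) = (6*(-29)**2)*(-190 + 13) = (6*841)*(-177) = 5046*(-177) = -893142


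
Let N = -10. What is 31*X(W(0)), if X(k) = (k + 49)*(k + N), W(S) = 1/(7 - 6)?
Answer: -13950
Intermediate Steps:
W(S) = 1 (W(S) = 1/1 = 1)
X(k) = (-10 + k)*(49 + k) (X(k) = (k + 49)*(k - 10) = (49 + k)*(-10 + k) = (-10 + k)*(49 + k))
31*X(W(0)) = 31*(-490 + 1² + 39*1) = 31*(-490 + 1 + 39) = 31*(-450) = -13950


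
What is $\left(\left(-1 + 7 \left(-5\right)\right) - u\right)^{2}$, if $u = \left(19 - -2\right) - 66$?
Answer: $81$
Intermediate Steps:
$u = -45$ ($u = \left(19 + 2\right) - 66 = 21 - 66 = -45$)
$\left(\left(-1 + 7 \left(-5\right)\right) - u\right)^{2} = \left(\left(-1 + 7 \left(-5\right)\right) - -45\right)^{2} = \left(\left(-1 - 35\right) + 45\right)^{2} = \left(-36 + 45\right)^{2} = 9^{2} = 81$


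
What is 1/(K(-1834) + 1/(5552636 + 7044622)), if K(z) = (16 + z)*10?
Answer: -12597258/229018150439 ≈ -5.5005e-5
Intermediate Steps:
K(z) = 160 + 10*z
1/(K(-1834) + 1/(5552636 + 7044622)) = 1/((160 + 10*(-1834)) + 1/(5552636 + 7044622)) = 1/((160 - 18340) + 1/12597258) = 1/(-18180 + 1/12597258) = 1/(-229018150439/12597258) = -12597258/229018150439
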